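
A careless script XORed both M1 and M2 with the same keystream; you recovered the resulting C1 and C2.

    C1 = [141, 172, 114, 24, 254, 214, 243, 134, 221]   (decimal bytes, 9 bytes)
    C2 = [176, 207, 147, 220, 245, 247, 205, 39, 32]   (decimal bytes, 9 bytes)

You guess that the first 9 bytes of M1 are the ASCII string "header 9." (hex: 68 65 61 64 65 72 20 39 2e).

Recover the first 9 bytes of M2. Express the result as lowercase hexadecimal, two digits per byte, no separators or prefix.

First, C1 ⊕ C2 = (M1 ⊕ K) ⊕ (M2 ⊕ K) = M1 ⊕ M2, so the key drops out. Then M2 = (M1 ⊕ M2) ⊕ M1 over the first 9 bytes.
byte 0: (8d ⊕ b0) ⊕ 68 = 3d ⊕ 68 = 55
byte 1: (ac ⊕ cf) ⊕ 65 = 63 ⊕ 65 = 06
byte 2: (72 ⊕ 93) ⊕ 61 = e1 ⊕ 61 = 80
byte 3: (18 ⊕ dc) ⊕ 64 = c4 ⊕ 64 = a0
byte 4: (fe ⊕ f5) ⊕ 65 = 0b ⊕ 65 = 6e
byte 5: (d6 ⊕ f7) ⊕ 72 = 21 ⊕ 72 = 53
byte 6: (f3 ⊕ cd) ⊕ 20 = 3e ⊕ 20 = 1e
byte 7: (86 ⊕ 27) ⊕ 39 = a1 ⊕ 39 = 98
byte 8: (dd ⊕ 20) ⊕ 2e = fd ⊕ 2e = d3

550680a06e531e98d3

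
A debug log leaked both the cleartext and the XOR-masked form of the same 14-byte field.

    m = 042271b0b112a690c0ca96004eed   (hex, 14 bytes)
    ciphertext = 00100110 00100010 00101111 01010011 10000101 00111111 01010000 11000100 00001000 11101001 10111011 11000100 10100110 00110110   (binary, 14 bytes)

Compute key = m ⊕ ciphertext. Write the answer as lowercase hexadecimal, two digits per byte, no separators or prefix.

Since ciphertext = m ⊕ key, XORing both sides with m gives key = m ⊕ ciphertext.
byte 0: 04 ^ 26 = 22
byte 1: 22 ^ 22 = 00
byte 2: 71 ^ 2f = 5e
byte 3: b0 ^ 53 = e3
byte 4: b1 ^ 85 = 34
byte 5: 12 ^ 3f = 2d
byte 6: a6 ^ 50 = f6
byte 7: 90 ^ c4 = 54
byte 8: c0 ^ 08 = c8
byte 9: ca ^ e9 = 23
byte 10: 96 ^ bb = 2d
byte 11: 00 ^ c4 = c4
byte 12: 4e ^ a6 = e8
byte 13: ed ^ 36 = db

22005ee3342df654c8232dc4e8db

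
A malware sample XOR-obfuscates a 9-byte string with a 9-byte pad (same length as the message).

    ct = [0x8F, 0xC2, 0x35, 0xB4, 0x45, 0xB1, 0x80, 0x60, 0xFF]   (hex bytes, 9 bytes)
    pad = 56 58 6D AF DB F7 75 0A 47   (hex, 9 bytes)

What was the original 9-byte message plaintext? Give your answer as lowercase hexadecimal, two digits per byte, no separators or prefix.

XOR is its own inverse, so applying the key byte-wise gives the result directly.
byte 0: 10001111 ⊕ 01010110 = 11011001
byte 1: 11000010 ⊕ 01011000 = 10011010
byte 2: 00110101 ⊕ 01101101 = 01011000
byte 3: 10110100 ⊕ 10101111 = 00011011
byte 4: 01000101 ⊕ 11011011 = 10011110
byte 5: 10110001 ⊕ 11110111 = 01000110
byte 6: 10000000 ⊕ 01110101 = 11110101
byte 7: 01100000 ⊕ 00001010 = 01101010
byte 8: 11111111 ⊕ 01000111 = 10111000

d99a581b9e46f56ab8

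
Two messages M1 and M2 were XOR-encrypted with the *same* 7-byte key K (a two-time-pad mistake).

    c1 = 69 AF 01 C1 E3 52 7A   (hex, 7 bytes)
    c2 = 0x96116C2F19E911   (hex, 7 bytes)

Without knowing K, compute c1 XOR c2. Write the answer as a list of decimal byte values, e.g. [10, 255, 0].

[255, 190, 109, 238, 250, 187, 107]

c1 ⊕ c2 = (M1 ⊕ K) ⊕ (M2 ⊕ K) = M1 ⊕ M2 — the shared key cancels under XOR.
byte 0: 01101001 xor 10010110 = 11111111
byte 1: 10101111 xor 00010001 = 10111110
byte 2: 00000001 xor 01101100 = 01101101
byte 3: 11000001 xor 00101111 = 11101110
byte 4: 11100011 xor 00011001 = 11111010
byte 5: 01010010 xor 11101001 = 10111011
byte 6: 01111010 xor 00010001 = 01101011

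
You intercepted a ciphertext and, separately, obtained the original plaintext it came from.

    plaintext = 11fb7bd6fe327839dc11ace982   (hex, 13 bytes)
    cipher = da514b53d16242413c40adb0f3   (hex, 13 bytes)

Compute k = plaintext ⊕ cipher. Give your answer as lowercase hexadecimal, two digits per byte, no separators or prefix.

cbaa30852f503a78e051015971

Since cipher = plaintext ⊕ k, XORing both sides with plaintext gives k = plaintext ⊕ cipher.
00010001 ⊕ 11011010 = 11001011
11111011 ⊕ 01010001 = 10101010
01111011 ⊕ 01001011 = 00110000
11010110 ⊕ 01010011 = 10000101
11111110 ⊕ 11010001 = 00101111
00110010 ⊕ 01100010 = 01010000
01111000 ⊕ 01000010 = 00111010
00111001 ⊕ 01000001 = 01111000
11011100 ⊕ 00111100 = 11100000
00010001 ⊕ 01000000 = 01010001
10101100 ⊕ 10101101 = 00000001
11101001 ⊕ 10110000 = 01011001
10000010 ⊕ 11110011 = 01110001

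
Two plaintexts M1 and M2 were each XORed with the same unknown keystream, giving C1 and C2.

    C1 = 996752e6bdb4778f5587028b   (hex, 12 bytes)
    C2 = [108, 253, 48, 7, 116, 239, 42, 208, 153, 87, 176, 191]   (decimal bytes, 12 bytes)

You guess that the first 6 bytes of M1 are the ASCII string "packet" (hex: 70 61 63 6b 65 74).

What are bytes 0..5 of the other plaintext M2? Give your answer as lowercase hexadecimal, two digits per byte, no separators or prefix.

85fb018aac2f

First, C1 ⊕ C2 = (M1 ⊕ K) ⊕ (M2 ⊕ K) = M1 ⊕ M2, so the key drops out. Then M2 = (M1 ⊕ M2) ⊕ M1 over the first 6 bytes.
byte 0: (99 xor 6c) xor 70 = f5 xor 70 = 85
byte 1: (67 xor fd) xor 61 = 9a xor 61 = fb
byte 2: (52 xor 30) xor 63 = 62 xor 63 = 01
byte 3: (e6 xor 07) xor 6b = e1 xor 6b = 8a
byte 4: (bd xor 74) xor 65 = c9 xor 65 = ac
byte 5: (b4 xor ef) xor 74 = 5b xor 74 = 2f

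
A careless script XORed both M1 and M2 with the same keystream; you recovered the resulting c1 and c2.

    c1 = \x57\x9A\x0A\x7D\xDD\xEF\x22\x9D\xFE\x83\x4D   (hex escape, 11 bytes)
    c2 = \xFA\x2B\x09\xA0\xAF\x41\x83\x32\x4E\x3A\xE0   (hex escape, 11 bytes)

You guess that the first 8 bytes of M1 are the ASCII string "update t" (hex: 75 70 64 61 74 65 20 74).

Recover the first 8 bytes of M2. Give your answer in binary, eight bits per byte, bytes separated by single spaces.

11011000 11000001 01100111 10111100 00000110 11001011 10000001 11011011

First, c1 ⊕ c2 = (M1 ⊕ K) ⊕ (M2 ⊕ K) = M1 ⊕ M2, so the key drops out. Then M2 = (M1 ⊕ M2) ⊕ M1 over the first 8 bytes.
byte 0: (57 XOR fa) XOR 75 = ad XOR 75 = d8
byte 1: (9a XOR 2b) XOR 70 = b1 XOR 70 = c1
byte 2: (0a XOR 09) XOR 64 = 03 XOR 64 = 67
byte 3: (7d XOR a0) XOR 61 = dd XOR 61 = bc
byte 4: (dd XOR af) XOR 74 = 72 XOR 74 = 06
byte 5: (ef XOR 41) XOR 65 = ae XOR 65 = cb
byte 6: (22 XOR 83) XOR 20 = a1 XOR 20 = 81
byte 7: (9d XOR 32) XOR 74 = af XOR 74 = db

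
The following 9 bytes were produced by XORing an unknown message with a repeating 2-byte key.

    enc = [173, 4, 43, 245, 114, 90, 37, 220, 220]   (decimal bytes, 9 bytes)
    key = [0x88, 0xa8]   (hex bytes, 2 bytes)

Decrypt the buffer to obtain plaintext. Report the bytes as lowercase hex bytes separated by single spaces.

25 ac a3 5d fa f2 ad 74 54

The 2-byte key repeats, so the effective keystream is 88 a8 88 a8 88 a8 88 a8 88.
byte 0: 173 ⊕ 136 =  37
byte 1:   4 ⊕ 168 = 172
byte 2:  43 ⊕ 136 = 163
byte 3: 245 ⊕ 168 =  93
byte 4: 114 ⊕ 136 = 250
byte 5:  90 ⊕ 168 = 242
byte 6:  37 ⊕ 136 = 173
byte 7: 220 ⊕ 168 = 116
byte 8: 220 ⊕ 136 =  84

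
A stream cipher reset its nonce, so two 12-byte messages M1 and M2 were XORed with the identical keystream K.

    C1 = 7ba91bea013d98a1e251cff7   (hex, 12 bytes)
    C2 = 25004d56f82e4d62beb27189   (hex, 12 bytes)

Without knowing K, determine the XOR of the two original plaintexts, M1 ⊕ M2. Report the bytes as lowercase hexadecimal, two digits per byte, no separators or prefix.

C1 ⊕ C2 = (M1 ⊕ K) ⊕ (M2 ⊕ K) = M1 ⊕ M2 — the shared key cancels under XOR.
7b ^ 25 = 5e
a9 ^ 00 = a9
1b ^ 4d = 56
ea ^ 56 = bc
01 ^ f8 = f9
3d ^ 2e = 13
98 ^ 4d = d5
a1 ^ 62 = c3
e2 ^ be = 5c
51 ^ b2 = e3
cf ^ 71 = be
f7 ^ 89 = 7e

5ea956bcf913d5c35ce3be7e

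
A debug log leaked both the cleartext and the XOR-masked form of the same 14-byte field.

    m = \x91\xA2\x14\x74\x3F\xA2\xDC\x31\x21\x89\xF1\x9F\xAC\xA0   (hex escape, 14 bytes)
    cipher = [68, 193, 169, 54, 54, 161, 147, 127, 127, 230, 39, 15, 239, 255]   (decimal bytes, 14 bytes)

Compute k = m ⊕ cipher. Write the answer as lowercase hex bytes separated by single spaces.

d5 63 bd 42 09 03 4f 4e 5e 6f d6 90 43 5f

Since cipher = m ⊕ k, XORing both sides with m gives k = m ⊕ cipher.
145 ^  68 = 213
162 ^ 193 =  99
 20 ^ 169 = 189
116 ^  54 =  66
 63 ^  54 =   9
162 ^ 161 =   3
220 ^ 147 =  79
 49 ^ 127 =  78
 33 ^ 127 =  94
137 ^ 230 = 111
241 ^  39 = 214
159 ^  15 = 144
172 ^ 239 =  67
160 ^ 255 =  95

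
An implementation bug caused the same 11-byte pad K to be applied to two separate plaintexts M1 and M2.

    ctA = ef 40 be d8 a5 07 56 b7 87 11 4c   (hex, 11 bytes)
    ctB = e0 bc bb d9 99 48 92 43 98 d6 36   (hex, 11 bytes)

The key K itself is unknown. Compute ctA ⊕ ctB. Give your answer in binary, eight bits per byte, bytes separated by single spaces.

ctA ⊕ ctB = (M1 ⊕ K) ⊕ (M2 ⊕ K) = M1 ⊕ M2 — the shared key cancels under XOR.
byte 0: 11101111 XOR 11100000 = 00001111
byte 1: 01000000 XOR 10111100 = 11111100
byte 2: 10111110 XOR 10111011 = 00000101
byte 3: 11011000 XOR 11011001 = 00000001
byte 4: 10100101 XOR 10011001 = 00111100
byte 5: 00000111 XOR 01001000 = 01001111
byte 6: 01010110 XOR 10010010 = 11000100
byte 7: 10110111 XOR 01000011 = 11110100
byte 8: 10000111 XOR 10011000 = 00011111
byte 9: 00010001 XOR 11010110 = 11000111
byte 10: 01001100 XOR 00110110 = 01111010

00001111 11111100 00000101 00000001 00111100 01001111 11000100 11110100 00011111 11000111 01111010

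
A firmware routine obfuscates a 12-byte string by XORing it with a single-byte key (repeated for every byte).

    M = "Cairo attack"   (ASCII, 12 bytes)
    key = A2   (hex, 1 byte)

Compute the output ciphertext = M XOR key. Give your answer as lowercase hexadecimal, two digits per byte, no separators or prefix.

The 1-byte key repeats, so the effective keystream is a2 a2 a2 a2 a2 a2 a2 a2 a2 a2 a2 a2.
byte 0: 43 ⊕ a2 = e1
byte 1: 61 ⊕ a2 = c3
byte 2: 69 ⊕ a2 = cb
byte 3: 72 ⊕ a2 = d0
byte 4: 6f ⊕ a2 = cd
byte 5: 20 ⊕ a2 = 82
byte 6: 61 ⊕ a2 = c3
byte 7: 74 ⊕ a2 = d6
byte 8: 74 ⊕ a2 = d6
byte 9: 61 ⊕ a2 = c3
byte 10: 63 ⊕ a2 = c1
byte 11: 6b ⊕ a2 = c9

e1c3cbd0cd82c3d6d6c3c1c9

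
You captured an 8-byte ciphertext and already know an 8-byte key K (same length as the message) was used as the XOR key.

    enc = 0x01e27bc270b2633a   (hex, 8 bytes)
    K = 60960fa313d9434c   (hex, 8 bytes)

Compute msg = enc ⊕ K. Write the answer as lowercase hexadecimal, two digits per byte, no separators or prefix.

61747461636b2076

01 xor 60 = 61
e2 xor 96 = 74
7b xor 0f = 74
c2 xor a3 = 61
70 xor 13 = 63
b2 xor d9 = 6b
63 xor 43 = 20
3a xor 4c = 76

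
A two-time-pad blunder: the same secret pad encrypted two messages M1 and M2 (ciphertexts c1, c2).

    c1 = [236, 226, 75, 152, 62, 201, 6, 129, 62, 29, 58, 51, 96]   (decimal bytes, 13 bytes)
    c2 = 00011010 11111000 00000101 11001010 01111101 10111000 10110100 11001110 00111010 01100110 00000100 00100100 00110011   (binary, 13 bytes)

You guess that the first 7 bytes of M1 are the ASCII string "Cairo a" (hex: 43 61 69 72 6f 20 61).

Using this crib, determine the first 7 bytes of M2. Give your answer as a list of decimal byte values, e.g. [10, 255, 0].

First, c1 ⊕ c2 = (M1 ⊕ K) ⊕ (M2 ⊕ K) = M1 ⊕ M2, so the key drops out. Then M2 = (M1 ⊕ M2) ⊕ M1 over the first 7 bytes.
byte 0: (ec xor 1a) xor 43 = f6 xor 43 = b5
byte 1: (e2 xor f8) xor 61 = 1a xor 61 = 7b
byte 2: (4b xor 05) xor 69 = 4e xor 69 = 27
byte 3: (98 xor ca) xor 72 = 52 xor 72 = 20
byte 4: (3e xor 7d) xor 6f = 43 xor 6f = 2c
byte 5: (c9 xor b8) xor 20 = 71 xor 20 = 51
byte 6: (06 xor b4) xor 61 = b2 xor 61 = d3

[181, 123, 39, 32, 44, 81, 211]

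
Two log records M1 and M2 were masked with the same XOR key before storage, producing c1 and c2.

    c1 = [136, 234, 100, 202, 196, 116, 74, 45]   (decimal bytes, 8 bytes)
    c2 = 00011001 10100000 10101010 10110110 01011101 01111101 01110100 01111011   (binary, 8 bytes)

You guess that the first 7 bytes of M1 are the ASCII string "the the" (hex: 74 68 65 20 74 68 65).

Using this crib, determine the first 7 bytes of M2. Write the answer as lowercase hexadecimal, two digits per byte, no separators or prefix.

e522ab5ced615b

First, c1 ⊕ c2 = (M1 ⊕ K) ⊕ (M2 ⊕ K) = M1 ⊕ M2, so the key drops out. Then M2 = (M1 ⊕ M2) ⊕ M1 over the first 7 bytes.
byte 0: (88 xor 19) xor 74 = 91 xor 74 = e5
byte 1: (ea xor a0) xor 68 = 4a xor 68 = 22
byte 2: (64 xor aa) xor 65 = ce xor 65 = ab
byte 3: (ca xor b6) xor 20 = 7c xor 20 = 5c
byte 4: (c4 xor 5d) xor 74 = 99 xor 74 = ed
byte 5: (74 xor 7d) xor 68 = 09 xor 68 = 61
byte 6: (4a xor 74) xor 65 = 3e xor 65 = 5b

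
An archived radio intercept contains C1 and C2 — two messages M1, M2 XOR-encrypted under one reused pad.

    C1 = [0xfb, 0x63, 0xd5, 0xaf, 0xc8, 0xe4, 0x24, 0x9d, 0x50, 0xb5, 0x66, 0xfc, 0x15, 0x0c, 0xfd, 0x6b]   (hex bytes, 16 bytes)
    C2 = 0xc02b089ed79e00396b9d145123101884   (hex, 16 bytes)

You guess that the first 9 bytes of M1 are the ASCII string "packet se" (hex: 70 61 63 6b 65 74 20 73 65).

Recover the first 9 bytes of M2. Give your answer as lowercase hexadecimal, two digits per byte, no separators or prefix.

4b29be5a7a0e04d75e

First, C1 ⊕ C2 = (M1 ⊕ K) ⊕ (M2 ⊕ K) = M1 ⊕ M2, so the key drops out. Then M2 = (M1 ⊕ M2) ⊕ M1 over the first 9 bytes.
byte 0: (fb xor c0) xor 70 = 3b xor 70 = 4b
byte 1: (63 xor 2b) xor 61 = 48 xor 61 = 29
byte 2: (d5 xor 08) xor 63 = dd xor 63 = be
byte 3: (af xor 9e) xor 6b = 31 xor 6b = 5a
byte 4: (c8 xor d7) xor 65 = 1f xor 65 = 7a
byte 5: (e4 xor 9e) xor 74 = 7a xor 74 = 0e
byte 6: (24 xor 00) xor 20 = 24 xor 20 = 04
byte 7: (9d xor 39) xor 73 = a4 xor 73 = d7
byte 8: (50 xor 6b) xor 65 = 3b xor 65 = 5e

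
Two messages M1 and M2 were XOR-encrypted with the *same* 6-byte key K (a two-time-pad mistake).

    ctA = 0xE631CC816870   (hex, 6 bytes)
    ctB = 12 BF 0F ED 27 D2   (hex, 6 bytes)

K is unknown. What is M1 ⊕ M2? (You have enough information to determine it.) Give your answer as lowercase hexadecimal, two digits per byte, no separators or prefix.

ctA ⊕ ctB = (M1 ⊕ K) ⊕ (M2 ⊕ K) = M1 ⊕ M2 — the shared key cancels under XOR.
11100110 ^ 00010010 = 11110100
00110001 ^ 10111111 = 10001110
11001100 ^ 00001111 = 11000011
10000001 ^ 11101101 = 01101100
01101000 ^ 00100111 = 01001111
01110000 ^ 11010010 = 10100010

f48ec36c4fa2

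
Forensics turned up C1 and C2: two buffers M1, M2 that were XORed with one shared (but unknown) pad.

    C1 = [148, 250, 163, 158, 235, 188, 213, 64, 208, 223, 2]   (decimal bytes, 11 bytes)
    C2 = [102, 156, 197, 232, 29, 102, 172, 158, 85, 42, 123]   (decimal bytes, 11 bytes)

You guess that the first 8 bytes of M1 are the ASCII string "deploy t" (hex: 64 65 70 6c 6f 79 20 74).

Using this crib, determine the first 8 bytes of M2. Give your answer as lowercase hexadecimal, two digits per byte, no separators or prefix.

First, C1 ⊕ C2 = (M1 ⊕ K) ⊕ (M2 ⊕ K) = M1 ⊕ M2, so the key drops out. Then M2 = (M1 ⊕ M2) ⊕ M1 over the first 8 bytes.
byte 0: (94 ^ 66) ^ 64 = f2 ^ 64 = 96
byte 1: (fa ^ 9c) ^ 65 = 66 ^ 65 = 03
byte 2: (a3 ^ c5) ^ 70 = 66 ^ 70 = 16
byte 3: (9e ^ e8) ^ 6c = 76 ^ 6c = 1a
byte 4: (eb ^ 1d) ^ 6f = f6 ^ 6f = 99
byte 5: (bc ^ 66) ^ 79 = da ^ 79 = a3
byte 6: (d5 ^ ac) ^ 20 = 79 ^ 20 = 59
byte 7: (40 ^ 9e) ^ 74 = de ^ 74 = aa

9603161a99a359aa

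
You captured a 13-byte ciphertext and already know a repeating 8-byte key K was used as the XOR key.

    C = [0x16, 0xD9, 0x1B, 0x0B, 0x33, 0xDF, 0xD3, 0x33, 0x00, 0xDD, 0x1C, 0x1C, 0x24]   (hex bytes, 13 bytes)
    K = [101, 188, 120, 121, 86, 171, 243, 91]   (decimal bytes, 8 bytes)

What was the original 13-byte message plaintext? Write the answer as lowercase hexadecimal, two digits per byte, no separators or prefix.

The 8-byte key repeats, so the effective keystream is 65 bc 78 79 56 ab f3 5b 65 bc 78 79 56.
byte 0: 16 ⊕ 65 = 73
byte 1: d9 ⊕ bc = 65
byte 2: 1b ⊕ 78 = 63
byte 3: 0b ⊕ 79 = 72
byte 4: 33 ⊕ 56 = 65
byte 5: df ⊕ ab = 74
byte 6: d3 ⊕ f3 = 20
byte 7: 33 ⊕ 5b = 68
byte 8: 00 ⊕ 65 = 65
byte 9: dd ⊕ bc = 61
byte 10: 1c ⊕ 78 = 64
byte 11: 1c ⊕ 79 = 65
byte 12: 24 ⊕ 56 = 72

73656372657420686561646572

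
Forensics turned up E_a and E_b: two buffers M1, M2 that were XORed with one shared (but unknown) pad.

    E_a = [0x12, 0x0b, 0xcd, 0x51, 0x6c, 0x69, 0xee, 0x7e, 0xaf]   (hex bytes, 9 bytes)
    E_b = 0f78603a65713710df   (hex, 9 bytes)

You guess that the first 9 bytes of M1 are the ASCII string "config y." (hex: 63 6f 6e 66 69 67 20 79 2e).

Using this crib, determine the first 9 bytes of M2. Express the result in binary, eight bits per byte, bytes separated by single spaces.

First, E_a ⊕ E_b = (M1 ⊕ K) ⊕ (M2 ⊕ K) = M1 ⊕ M2, so the key drops out. Then M2 = (M1 ⊕ M2) ⊕ M1 over the first 9 bytes.
byte 0: (12 ⊕ 0f) ⊕ 63 = 1d ⊕ 63 = 7e
byte 1: (0b ⊕ 78) ⊕ 6f = 73 ⊕ 6f = 1c
byte 2: (cd ⊕ 60) ⊕ 6e = ad ⊕ 6e = c3
byte 3: (51 ⊕ 3a) ⊕ 66 = 6b ⊕ 66 = 0d
byte 4: (6c ⊕ 65) ⊕ 69 = 09 ⊕ 69 = 60
byte 5: (69 ⊕ 71) ⊕ 67 = 18 ⊕ 67 = 7f
byte 6: (ee ⊕ 37) ⊕ 20 = d9 ⊕ 20 = f9
byte 7: (7e ⊕ 10) ⊕ 79 = 6e ⊕ 79 = 17
byte 8: (af ⊕ df) ⊕ 2e = 70 ⊕ 2e = 5e

01111110 00011100 11000011 00001101 01100000 01111111 11111001 00010111 01011110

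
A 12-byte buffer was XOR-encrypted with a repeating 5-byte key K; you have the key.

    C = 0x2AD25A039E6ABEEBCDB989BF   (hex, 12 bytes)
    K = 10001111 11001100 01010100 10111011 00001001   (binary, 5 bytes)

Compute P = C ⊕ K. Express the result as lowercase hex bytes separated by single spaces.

The 5-byte key repeats, so the effective keystream is 8f cc 54 bb 09 8f cc 54 bb 09 8f cc.
byte 0: 2a ⊕ 8f = a5
byte 1: d2 ⊕ cc = 1e
byte 2: 5a ⊕ 54 = 0e
byte 3: 03 ⊕ bb = b8
byte 4: 9e ⊕ 09 = 97
byte 5: 6a ⊕ 8f = e5
byte 6: be ⊕ cc = 72
byte 7: eb ⊕ 54 = bf
byte 8: cd ⊕ bb = 76
byte 9: b9 ⊕ 09 = b0
byte 10: 89 ⊕ 8f = 06
byte 11: bf ⊕ cc = 73

a5 1e 0e b8 97 e5 72 bf 76 b0 06 73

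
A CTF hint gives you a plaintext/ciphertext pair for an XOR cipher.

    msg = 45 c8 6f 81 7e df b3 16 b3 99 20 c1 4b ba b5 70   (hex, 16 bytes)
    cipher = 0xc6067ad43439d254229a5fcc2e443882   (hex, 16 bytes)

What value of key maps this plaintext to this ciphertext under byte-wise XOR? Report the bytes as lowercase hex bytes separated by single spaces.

83 ce 15 55 4a e6 61 42 91 03 7f 0d 65 fe 8d f2

Since cipher = msg ⊕ key, XORing both sides with msg gives key = msg ⊕ cipher.
45 ^ c6 = 83
c8 ^ 06 = ce
6f ^ 7a = 15
81 ^ d4 = 55
7e ^ 34 = 4a
df ^ 39 = e6
b3 ^ d2 = 61
16 ^ 54 = 42
b3 ^ 22 = 91
99 ^ 9a = 03
20 ^ 5f = 7f
c1 ^ cc = 0d
4b ^ 2e = 65
ba ^ 44 = fe
b5 ^ 38 = 8d
70 ^ 82 = f2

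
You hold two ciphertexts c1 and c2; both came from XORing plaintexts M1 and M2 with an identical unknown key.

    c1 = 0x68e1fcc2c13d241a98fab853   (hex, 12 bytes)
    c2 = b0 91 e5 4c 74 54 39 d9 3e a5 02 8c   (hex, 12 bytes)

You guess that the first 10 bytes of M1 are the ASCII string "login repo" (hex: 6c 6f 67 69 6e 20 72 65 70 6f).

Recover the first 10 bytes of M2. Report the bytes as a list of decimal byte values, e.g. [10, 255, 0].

[180, 31, 126, 231, 219, 73, 111, 166, 214, 48]

First, c1 ⊕ c2 = (M1 ⊕ K) ⊕ (M2 ⊕ K) = M1 ⊕ M2, so the key drops out. Then M2 = (M1 ⊕ M2) ⊕ M1 over the first 10 bytes.
byte 0: (68 xor b0) xor 6c = d8 xor 6c = b4
byte 1: (e1 xor 91) xor 6f = 70 xor 6f = 1f
byte 2: (fc xor e5) xor 67 = 19 xor 67 = 7e
byte 3: (c2 xor 4c) xor 69 = 8e xor 69 = e7
byte 4: (c1 xor 74) xor 6e = b5 xor 6e = db
byte 5: (3d xor 54) xor 20 = 69 xor 20 = 49
byte 6: (24 xor 39) xor 72 = 1d xor 72 = 6f
byte 7: (1a xor d9) xor 65 = c3 xor 65 = a6
byte 8: (98 xor 3e) xor 70 = a6 xor 70 = d6
byte 9: (fa xor a5) xor 6f = 5f xor 6f = 30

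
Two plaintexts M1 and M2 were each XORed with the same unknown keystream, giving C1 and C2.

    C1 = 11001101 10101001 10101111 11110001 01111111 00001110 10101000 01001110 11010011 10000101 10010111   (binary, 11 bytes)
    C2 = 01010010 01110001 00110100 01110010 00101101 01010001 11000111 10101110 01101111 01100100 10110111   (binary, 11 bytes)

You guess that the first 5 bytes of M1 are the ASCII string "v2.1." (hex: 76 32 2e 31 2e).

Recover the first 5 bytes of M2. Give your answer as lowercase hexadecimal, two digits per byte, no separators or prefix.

e9eab5b27c

First, C1 ⊕ C2 = (M1 ⊕ K) ⊕ (M2 ⊕ K) = M1 ⊕ M2, so the key drops out. Then M2 = (M1 ⊕ M2) ⊕ M1 over the first 5 bytes.
byte 0: (cd xor 52) xor 76 = 9f xor 76 = e9
byte 1: (a9 xor 71) xor 32 = d8 xor 32 = ea
byte 2: (af xor 34) xor 2e = 9b xor 2e = b5
byte 3: (f1 xor 72) xor 31 = 83 xor 31 = b2
byte 4: (7f xor 2d) xor 2e = 52 xor 2e = 7c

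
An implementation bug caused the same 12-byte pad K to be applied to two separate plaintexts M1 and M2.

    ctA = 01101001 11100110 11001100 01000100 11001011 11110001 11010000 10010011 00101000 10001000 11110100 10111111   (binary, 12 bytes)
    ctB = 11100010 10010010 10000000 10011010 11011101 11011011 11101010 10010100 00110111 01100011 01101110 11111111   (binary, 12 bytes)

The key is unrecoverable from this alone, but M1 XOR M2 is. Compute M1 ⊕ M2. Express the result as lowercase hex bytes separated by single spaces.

8b 74 4c de 16 2a 3a 07 1f eb 9a 40

ctA ⊕ ctB = (M1 ⊕ K) ⊕ (M2 ⊕ K) = M1 ⊕ M2 — the shared key cancels under XOR.
byte 0: 69 ⊕ e2 = 8b
byte 1: e6 ⊕ 92 = 74
byte 2: cc ⊕ 80 = 4c
byte 3: 44 ⊕ 9a = de
byte 4: cb ⊕ dd = 16
byte 5: f1 ⊕ db = 2a
byte 6: d0 ⊕ ea = 3a
byte 7: 93 ⊕ 94 = 07
byte 8: 28 ⊕ 37 = 1f
byte 9: 88 ⊕ 63 = eb
byte 10: f4 ⊕ 6e = 9a
byte 11: bf ⊕ ff = 40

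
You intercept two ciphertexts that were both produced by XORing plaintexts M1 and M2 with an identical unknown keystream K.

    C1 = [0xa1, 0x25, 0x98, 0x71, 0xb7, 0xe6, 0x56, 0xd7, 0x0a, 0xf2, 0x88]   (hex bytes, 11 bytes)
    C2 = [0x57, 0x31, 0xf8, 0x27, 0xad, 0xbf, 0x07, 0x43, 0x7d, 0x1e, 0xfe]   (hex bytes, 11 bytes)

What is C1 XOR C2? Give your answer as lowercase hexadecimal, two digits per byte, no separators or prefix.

C1 ⊕ C2 = (M1 ⊕ K) ⊕ (M2 ⊕ K) = M1 ⊕ M2 — the shared key cancels under XOR.
byte 0: 10100001 ^ 01010111 = 11110110
byte 1: 00100101 ^ 00110001 = 00010100
byte 2: 10011000 ^ 11111000 = 01100000
byte 3: 01110001 ^ 00100111 = 01010110
byte 4: 10110111 ^ 10101101 = 00011010
byte 5: 11100110 ^ 10111111 = 01011001
byte 6: 01010110 ^ 00000111 = 01010001
byte 7: 11010111 ^ 01000011 = 10010100
byte 8: 00001010 ^ 01111101 = 01110111
byte 9: 11110010 ^ 00011110 = 11101100
byte 10: 10001000 ^ 11111110 = 01110110

f61460561a59519477ec76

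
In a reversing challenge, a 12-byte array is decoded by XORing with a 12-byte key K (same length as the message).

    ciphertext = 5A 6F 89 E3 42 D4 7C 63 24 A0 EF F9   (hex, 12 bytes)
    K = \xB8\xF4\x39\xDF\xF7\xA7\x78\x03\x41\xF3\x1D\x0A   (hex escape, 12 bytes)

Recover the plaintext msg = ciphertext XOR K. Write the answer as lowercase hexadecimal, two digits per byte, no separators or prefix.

01011010 ⊕ 10111000 = 11100010
01101111 ⊕ 11110100 = 10011011
10001001 ⊕ 00111001 = 10110000
11100011 ⊕ 11011111 = 00111100
01000010 ⊕ 11110111 = 10110101
11010100 ⊕ 10100111 = 01110011
01111100 ⊕ 01111000 = 00000100
01100011 ⊕ 00000011 = 01100000
00100100 ⊕ 01000001 = 01100101
10100000 ⊕ 11110011 = 01010011
11101111 ⊕ 00011101 = 11110010
11111001 ⊕ 00001010 = 11110011

e29bb03cb57304606553f2f3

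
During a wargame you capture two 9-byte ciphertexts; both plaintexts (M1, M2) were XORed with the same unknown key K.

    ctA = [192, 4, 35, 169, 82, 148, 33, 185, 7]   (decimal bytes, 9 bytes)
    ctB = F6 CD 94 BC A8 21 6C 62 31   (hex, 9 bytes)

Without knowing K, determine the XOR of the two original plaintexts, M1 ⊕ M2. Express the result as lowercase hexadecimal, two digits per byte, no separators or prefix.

ctA ⊕ ctB = (M1 ⊕ K) ⊕ (M2 ⊕ K) = M1 ⊕ M2 — the shared key cancels under XOR.
11000000 xor 11110110 = 00110110
00000100 xor 11001101 = 11001001
00100011 xor 10010100 = 10110111
10101001 xor 10111100 = 00010101
01010010 xor 10101000 = 11111010
10010100 xor 00100001 = 10110101
00100001 xor 01101100 = 01001101
10111001 xor 01100010 = 11011011
00000111 xor 00110001 = 00110110

36c9b715fab54ddb36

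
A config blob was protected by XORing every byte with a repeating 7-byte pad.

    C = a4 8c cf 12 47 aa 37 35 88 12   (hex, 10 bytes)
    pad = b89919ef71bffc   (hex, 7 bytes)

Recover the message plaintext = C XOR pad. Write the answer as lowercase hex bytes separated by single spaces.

The 7-byte key repeats, so the effective keystream is b8 99 19 ef 71 bf fc b8 99 19.
byte 0: 10100100 XOR 10111000 = 00011100
byte 1: 10001100 XOR 10011001 = 00010101
byte 2: 11001111 XOR 00011001 = 11010110
byte 3: 00010010 XOR 11101111 = 11111101
byte 4: 01000111 XOR 01110001 = 00110110
byte 5: 10101010 XOR 10111111 = 00010101
byte 6: 00110111 XOR 11111100 = 11001011
byte 7: 00110101 XOR 10111000 = 10001101
byte 8: 10001000 XOR 10011001 = 00010001
byte 9: 00010010 XOR 00011001 = 00001011

1c 15 d6 fd 36 15 cb 8d 11 0b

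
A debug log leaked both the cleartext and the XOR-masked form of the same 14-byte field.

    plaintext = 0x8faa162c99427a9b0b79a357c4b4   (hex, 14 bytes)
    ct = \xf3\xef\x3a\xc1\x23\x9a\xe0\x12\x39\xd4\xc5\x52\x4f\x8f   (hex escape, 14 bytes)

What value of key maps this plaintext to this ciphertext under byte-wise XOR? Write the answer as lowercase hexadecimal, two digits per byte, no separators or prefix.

Since ct = plaintext ⊕ key, XORing both sides with plaintext gives key = plaintext ⊕ ct.
byte 0: 10001111 ⊕ 11110011 = 01111100
byte 1: 10101010 ⊕ 11101111 = 01000101
byte 2: 00010110 ⊕ 00111010 = 00101100
byte 3: 00101100 ⊕ 11000001 = 11101101
byte 4: 10011001 ⊕ 00100011 = 10111010
byte 5: 01000010 ⊕ 10011010 = 11011000
byte 6: 01111010 ⊕ 11100000 = 10011010
byte 7: 10011011 ⊕ 00010010 = 10001001
byte 8: 00001011 ⊕ 00111001 = 00110010
byte 9: 01111001 ⊕ 11010100 = 10101101
byte 10: 10100011 ⊕ 11000101 = 01100110
byte 11: 01010111 ⊕ 01010010 = 00000101
byte 12: 11000100 ⊕ 01001111 = 10001011
byte 13: 10110100 ⊕ 10001111 = 00111011

7c452cedbad89a8932ad66058b3b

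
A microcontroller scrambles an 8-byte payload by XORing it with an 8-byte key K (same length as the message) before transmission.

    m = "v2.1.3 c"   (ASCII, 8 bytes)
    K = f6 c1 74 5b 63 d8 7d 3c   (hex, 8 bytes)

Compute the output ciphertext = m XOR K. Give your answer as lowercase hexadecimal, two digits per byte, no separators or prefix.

byte 0: 76 xor f6 = 80
byte 1: 32 xor c1 = f3
byte 2: 2e xor 74 = 5a
byte 3: 31 xor 5b = 6a
byte 4: 2e xor 63 = 4d
byte 5: 33 xor d8 = eb
byte 6: 20 xor 7d = 5d
byte 7: 63 xor 3c = 5f

80f35a6a4deb5d5f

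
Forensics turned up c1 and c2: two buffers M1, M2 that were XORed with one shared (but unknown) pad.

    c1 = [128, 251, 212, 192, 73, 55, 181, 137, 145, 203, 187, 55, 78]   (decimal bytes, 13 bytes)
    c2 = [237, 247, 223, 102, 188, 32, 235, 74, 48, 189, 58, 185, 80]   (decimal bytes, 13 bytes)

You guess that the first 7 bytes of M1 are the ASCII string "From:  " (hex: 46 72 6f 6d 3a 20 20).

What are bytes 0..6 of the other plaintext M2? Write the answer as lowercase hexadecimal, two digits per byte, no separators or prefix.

2b7e64cbcf377e

First, c1 ⊕ c2 = (M1 ⊕ K) ⊕ (M2 ⊕ K) = M1 ⊕ M2, so the key drops out. Then M2 = (M1 ⊕ M2) ⊕ M1 over the first 7 bytes.
byte 0: (80 ^ ed) ^ 46 = 6d ^ 46 = 2b
byte 1: (fb ^ f7) ^ 72 = 0c ^ 72 = 7e
byte 2: (d4 ^ df) ^ 6f = 0b ^ 6f = 64
byte 3: (c0 ^ 66) ^ 6d = a6 ^ 6d = cb
byte 4: (49 ^ bc) ^ 3a = f5 ^ 3a = cf
byte 5: (37 ^ 20) ^ 20 = 17 ^ 20 = 37
byte 6: (b5 ^ eb) ^ 20 = 5e ^ 20 = 7e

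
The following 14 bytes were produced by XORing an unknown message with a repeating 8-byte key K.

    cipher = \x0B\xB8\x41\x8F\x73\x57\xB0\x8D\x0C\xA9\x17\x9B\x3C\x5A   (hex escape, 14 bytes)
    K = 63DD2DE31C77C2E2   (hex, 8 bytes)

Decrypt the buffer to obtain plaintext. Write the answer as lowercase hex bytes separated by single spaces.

The 8-byte key repeats, so the effective keystream is 63 dd 2d e3 1c 77 c2 e2 63 dd 2d e3 1c 77.
byte 0: 0b xor 63 = 68
byte 1: b8 xor dd = 65
byte 2: 41 xor 2d = 6c
byte 3: 8f xor e3 = 6c
byte 4: 73 xor 1c = 6f
byte 5: 57 xor 77 = 20
byte 6: b0 xor c2 = 72
byte 7: 8d xor e2 = 6f
byte 8: 0c xor 63 = 6f
byte 9: a9 xor dd = 74
byte 10: 17 xor 2d = 3a
byte 11: 9b xor e3 = 78
byte 12: 3c xor 1c = 20
byte 13: 5a xor 77 = 2d

68 65 6c 6c 6f 20 72 6f 6f 74 3a 78 20 2d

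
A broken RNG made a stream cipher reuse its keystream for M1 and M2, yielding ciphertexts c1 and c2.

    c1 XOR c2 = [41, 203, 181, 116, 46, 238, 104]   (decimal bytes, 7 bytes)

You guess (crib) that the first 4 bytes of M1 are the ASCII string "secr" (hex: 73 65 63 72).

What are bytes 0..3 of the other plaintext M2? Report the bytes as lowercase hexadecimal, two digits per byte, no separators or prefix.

5aaed606

Since c1 ⊕ c2 = M1 ⊕ M2, XORing with the guessed M1 bytes yields the corresponding M2 bytes: M2 = (c1 ⊕ c2) ⊕ M1.
byte 0: 29 xor 73 = 5a
byte 1: cb xor 65 = ae
byte 2: b5 xor 63 = d6
byte 3: 74 xor 72 = 06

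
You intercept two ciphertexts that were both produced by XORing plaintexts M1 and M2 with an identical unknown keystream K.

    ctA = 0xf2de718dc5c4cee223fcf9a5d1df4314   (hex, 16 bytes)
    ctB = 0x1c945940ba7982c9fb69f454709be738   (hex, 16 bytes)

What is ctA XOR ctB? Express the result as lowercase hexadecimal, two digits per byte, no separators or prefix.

ee4a28cd7fbd4c2bd8950df1a144a42c

ctA ⊕ ctB = (M1 ⊕ K) ⊕ (M2 ⊕ K) = M1 ⊕ M2 — the shared key cancels under XOR.
f2 ^ 1c = ee
de ^ 94 = 4a
71 ^ 59 = 28
8d ^ 40 = cd
c5 ^ ba = 7f
c4 ^ 79 = bd
ce ^ 82 = 4c
e2 ^ c9 = 2b
23 ^ fb = d8
fc ^ 69 = 95
f9 ^ f4 = 0d
a5 ^ 54 = f1
d1 ^ 70 = a1
df ^ 9b = 44
43 ^ e7 = a4
14 ^ 38 = 2c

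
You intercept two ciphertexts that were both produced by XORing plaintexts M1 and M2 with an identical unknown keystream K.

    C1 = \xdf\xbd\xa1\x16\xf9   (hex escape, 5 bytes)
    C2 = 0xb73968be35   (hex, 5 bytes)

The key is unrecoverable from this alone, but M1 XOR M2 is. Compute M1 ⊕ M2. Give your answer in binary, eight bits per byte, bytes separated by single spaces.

01101000 10000100 11001001 10101000 11001100

C1 ⊕ C2 = (M1 ⊕ K) ⊕ (M2 ⊕ K) = M1 ⊕ M2 — the shared key cancels under XOR.
11011111 ^ 10110111 = 01101000
10111101 ^ 00111001 = 10000100
10100001 ^ 01101000 = 11001001
00010110 ^ 10111110 = 10101000
11111001 ^ 00110101 = 11001100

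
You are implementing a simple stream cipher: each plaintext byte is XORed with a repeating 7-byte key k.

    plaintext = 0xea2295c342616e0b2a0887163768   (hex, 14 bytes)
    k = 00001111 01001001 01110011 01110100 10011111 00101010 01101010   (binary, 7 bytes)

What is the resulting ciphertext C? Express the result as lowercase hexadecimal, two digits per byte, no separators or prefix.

The 7-byte key repeats, so the effective keystream is 0f 49 73 74 9f 2a 6a 0f 49 73 74 9f 2a 6a.
byte 0: ea xor 0f = e5
byte 1: 22 xor 49 = 6b
byte 2: 95 xor 73 = e6
byte 3: c3 xor 74 = b7
byte 4: 42 xor 9f = dd
byte 5: 61 xor 2a = 4b
byte 6: 6e xor 6a = 04
byte 7: 0b xor 0f = 04
byte 8: 2a xor 49 = 63
byte 9: 08 xor 73 = 7b
byte 10: 87 xor 74 = f3
byte 11: 16 xor 9f = 89
byte 12: 37 xor 2a = 1d
byte 13: 68 xor 6a = 02

e56be6b7dd4b0404637bf3891d02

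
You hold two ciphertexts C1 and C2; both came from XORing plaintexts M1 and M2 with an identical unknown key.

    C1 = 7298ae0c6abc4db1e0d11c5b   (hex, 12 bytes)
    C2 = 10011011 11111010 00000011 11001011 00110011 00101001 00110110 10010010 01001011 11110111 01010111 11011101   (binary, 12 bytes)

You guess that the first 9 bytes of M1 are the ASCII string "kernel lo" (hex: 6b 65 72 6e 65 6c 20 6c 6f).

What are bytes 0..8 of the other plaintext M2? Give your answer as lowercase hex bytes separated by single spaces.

82 07 df a9 3c f9 5b 4f c4

First, C1 ⊕ C2 = (M1 ⊕ K) ⊕ (M2 ⊕ K) = M1 ⊕ M2, so the key drops out. Then M2 = (M1 ⊕ M2) ⊕ M1 over the first 9 bytes.
byte 0: (72 ⊕ 9b) ⊕ 6b = e9 ⊕ 6b = 82
byte 1: (98 ⊕ fa) ⊕ 65 = 62 ⊕ 65 = 07
byte 2: (ae ⊕ 03) ⊕ 72 = ad ⊕ 72 = df
byte 3: (0c ⊕ cb) ⊕ 6e = c7 ⊕ 6e = a9
byte 4: (6a ⊕ 33) ⊕ 65 = 59 ⊕ 65 = 3c
byte 5: (bc ⊕ 29) ⊕ 6c = 95 ⊕ 6c = f9
byte 6: (4d ⊕ 36) ⊕ 20 = 7b ⊕ 20 = 5b
byte 7: (b1 ⊕ 92) ⊕ 6c = 23 ⊕ 6c = 4f
byte 8: (e0 ⊕ 4b) ⊕ 6f = ab ⊕ 6f = c4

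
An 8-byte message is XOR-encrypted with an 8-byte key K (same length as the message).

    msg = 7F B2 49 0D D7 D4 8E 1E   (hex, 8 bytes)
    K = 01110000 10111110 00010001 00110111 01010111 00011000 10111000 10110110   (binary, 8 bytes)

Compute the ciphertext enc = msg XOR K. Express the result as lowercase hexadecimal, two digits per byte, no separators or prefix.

0f0c583a80cc36a8

byte 0: 7f ^ 70 = 0f
byte 1: b2 ^ be = 0c
byte 2: 49 ^ 11 = 58
byte 3: 0d ^ 37 = 3a
byte 4: d7 ^ 57 = 80
byte 5: d4 ^ 18 = cc
byte 6: 8e ^ b8 = 36
byte 7: 1e ^ b6 = a8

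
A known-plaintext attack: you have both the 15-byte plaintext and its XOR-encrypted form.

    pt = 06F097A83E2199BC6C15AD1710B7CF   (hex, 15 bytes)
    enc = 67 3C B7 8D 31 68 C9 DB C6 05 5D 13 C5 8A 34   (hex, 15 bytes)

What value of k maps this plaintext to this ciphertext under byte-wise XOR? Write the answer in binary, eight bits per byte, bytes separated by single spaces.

01100001 11001100 00100000 00100101 00001111 01001001 01010000 01100111 10101010 00010000 11110000 00000100 11010101 00111101 11111011

Since enc = pt ⊕ k, XORing both sides with pt gives k = pt ⊕ enc.
byte 0: 06 ^ 67 = 61
byte 1: f0 ^ 3c = cc
byte 2: 97 ^ b7 = 20
byte 3: a8 ^ 8d = 25
byte 4: 3e ^ 31 = 0f
byte 5: 21 ^ 68 = 49
byte 6: 99 ^ c9 = 50
byte 7: bc ^ db = 67
byte 8: 6c ^ c6 = aa
byte 9: 15 ^ 05 = 10
byte 10: ad ^ 5d = f0
byte 11: 17 ^ 13 = 04
byte 12: 10 ^ c5 = d5
byte 13: b7 ^ 8a = 3d
byte 14: cf ^ 34 = fb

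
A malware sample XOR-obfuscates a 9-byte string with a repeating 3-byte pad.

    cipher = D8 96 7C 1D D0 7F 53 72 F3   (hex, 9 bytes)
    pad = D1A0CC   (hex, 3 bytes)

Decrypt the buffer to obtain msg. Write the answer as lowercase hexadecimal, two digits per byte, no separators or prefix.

0936b0cc70b382d23f

The 3-byte key repeats, so the effective keystream is d1 a0 cc d1 a0 cc d1 a0 cc.
byte 0: 216 ⊕ 209 =   9
byte 1: 150 ⊕ 160 =  54
byte 2: 124 ⊕ 204 = 176
byte 3:  29 ⊕ 209 = 204
byte 4: 208 ⊕ 160 = 112
byte 5: 127 ⊕ 204 = 179
byte 6:  83 ⊕ 209 = 130
byte 7: 114 ⊕ 160 = 210
byte 8: 243 ⊕ 204 =  63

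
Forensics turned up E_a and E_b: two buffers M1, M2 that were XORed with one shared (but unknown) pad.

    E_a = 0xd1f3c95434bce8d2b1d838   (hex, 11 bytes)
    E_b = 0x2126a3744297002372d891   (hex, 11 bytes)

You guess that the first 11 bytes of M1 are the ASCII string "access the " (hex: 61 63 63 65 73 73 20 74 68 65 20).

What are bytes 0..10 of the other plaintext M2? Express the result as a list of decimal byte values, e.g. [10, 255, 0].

[145, 182, 9, 69, 5, 88, 200, 133, 171, 101, 137]

First, E_a ⊕ E_b = (M1 ⊕ K) ⊕ (M2 ⊕ K) = M1 ⊕ M2, so the key drops out. Then M2 = (M1 ⊕ M2) ⊕ M1 over the first 11 bytes.
byte 0: (d1 ⊕ 21) ⊕ 61 = f0 ⊕ 61 = 91
byte 1: (f3 ⊕ 26) ⊕ 63 = d5 ⊕ 63 = b6
byte 2: (c9 ⊕ a3) ⊕ 63 = 6a ⊕ 63 = 09
byte 3: (54 ⊕ 74) ⊕ 65 = 20 ⊕ 65 = 45
byte 4: (34 ⊕ 42) ⊕ 73 = 76 ⊕ 73 = 05
byte 5: (bc ⊕ 97) ⊕ 73 = 2b ⊕ 73 = 58
byte 6: (e8 ⊕ 00) ⊕ 20 = e8 ⊕ 20 = c8
byte 7: (d2 ⊕ 23) ⊕ 74 = f1 ⊕ 74 = 85
byte 8: (b1 ⊕ 72) ⊕ 68 = c3 ⊕ 68 = ab
byte 9: (d8 ⊕ d8) ⊕ 65 = 00 ⊕ 65 = 65
byte 10: (38 ⊕ 91) ⊕ 20 = a9 ⊕ 20 = 89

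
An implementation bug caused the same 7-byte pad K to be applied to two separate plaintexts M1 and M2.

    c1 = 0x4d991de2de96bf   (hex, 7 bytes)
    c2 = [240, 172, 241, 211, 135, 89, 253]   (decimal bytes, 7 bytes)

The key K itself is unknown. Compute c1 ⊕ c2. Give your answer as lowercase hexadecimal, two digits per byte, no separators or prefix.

c1 ⊕ c2 = (M1 ⊕ K) ⊕ (M2 ⊕ K) = M1 ⊕ M2 — the shared key cancels under XOR.
4d ⊕ f0 = bd
99 ⊕ ac = 35
1d ⊕ f1 = ec
e2 ⊕ d3 = 31
de ⊕ 87 = 59
96 ⊕ 59 = cf
bf ⊕ fd = 42

bd35ec3159cf42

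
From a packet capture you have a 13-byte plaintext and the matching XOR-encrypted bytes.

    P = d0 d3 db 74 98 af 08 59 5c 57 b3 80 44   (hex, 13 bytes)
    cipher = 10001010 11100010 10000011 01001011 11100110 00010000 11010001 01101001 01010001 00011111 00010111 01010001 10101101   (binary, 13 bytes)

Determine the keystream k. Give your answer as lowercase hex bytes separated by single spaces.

Since cipher = P ⊕ k, XORing both sides with P gives k = P ⊕ cipher.
d0 ^ 8a = 5a
d3 ^ e2 = 31
db ^ 83 = 58
74 ^ 4b = 3f
98 ^ e6 = 7e
af ^ 10 = bf
08 ^ d1 = d9
59 ^ 69 = 30
5c ^ 51 = 0d
57 ^ 1f = 48
b3 ^ 17 = a4
80 ^ 51 = d1
44 ^ ad = e9

5a 31 58 3f 7e bf d9 30 0d 48 a4 d1 e9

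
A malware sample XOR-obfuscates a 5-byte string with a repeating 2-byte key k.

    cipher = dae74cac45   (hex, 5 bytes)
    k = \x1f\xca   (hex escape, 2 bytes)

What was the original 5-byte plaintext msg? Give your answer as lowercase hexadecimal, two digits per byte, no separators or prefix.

c52d53665a

The 2-byte key repeats, so the effective keystream is 1f ca 1f ca 1f.
byte 0: da XOR 1f = c5
byte 1: e7 XOR ca = 2d
byte 2: 4c XOR 1f = 53
byte 3: ac XOR ca = 66
byte 4: 45 XOR 1f = 5a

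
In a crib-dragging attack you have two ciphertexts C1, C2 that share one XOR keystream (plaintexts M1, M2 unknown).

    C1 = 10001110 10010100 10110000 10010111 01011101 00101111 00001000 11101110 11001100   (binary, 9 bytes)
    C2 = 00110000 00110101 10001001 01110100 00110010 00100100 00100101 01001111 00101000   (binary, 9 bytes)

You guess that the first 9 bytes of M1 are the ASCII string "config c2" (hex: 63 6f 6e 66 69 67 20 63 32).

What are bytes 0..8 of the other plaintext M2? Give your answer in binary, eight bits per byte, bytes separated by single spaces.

First, C1 ⊕ C2 = (M1 ⊕ K) ⊕ (M2 ⊕ K) = M1 ⊕ M2, so the key drops out. Then M2 = (M1 ⊕ M2) ⊕ M1 over the first 9 bytes.
byte 0: (8e XOR 30) XOR 63 = be XOR 63 = dd
byte 1: (94 XOR 35) XOR 6f = a1 XOR 6f = ce
byte 2: (b0 XOR 89) XOR 6e = 39 XOR 6e = 57
byte 3: (97 XOR 74) XOR 66 = e3 XOR 66 = 85
byte 4: (5d XOR 32) XOR 69 = 6f XOR 69 = 06
byte 5: (2f XOR 24) XOR 67 = 0b XOR 67 = 6c
byte 6: (08 XOR 25) XOR 20 = 2d XOR 20 = 0d
byte 7: (ee XOR 4f) XOR 63 = a1 XOR 63 = c2
byte 8: (cc XOR 28) XOR 32 = e4 XOR 32 = d6

11011101 11001110 01010111 10000101 00000110 01101100 00001101 11000010 11010110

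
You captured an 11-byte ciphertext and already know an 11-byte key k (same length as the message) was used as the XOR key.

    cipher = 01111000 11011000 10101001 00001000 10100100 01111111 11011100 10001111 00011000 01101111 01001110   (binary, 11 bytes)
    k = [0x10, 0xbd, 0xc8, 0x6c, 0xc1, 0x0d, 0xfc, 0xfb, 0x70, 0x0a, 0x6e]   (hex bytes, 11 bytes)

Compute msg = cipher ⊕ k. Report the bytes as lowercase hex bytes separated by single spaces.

68 65 61 64 65 72 20 74 68 65 20

byte 0: 120 ⊕  16 = 104
byte 1: 216 ⊕ 189 = 101
byte 2: 169 ⊕ 200 =  97
byte 3:   8 ⊕ 108 = 100
byte 4: 164 ⊕ 193 = 101
byte 5: 127 ⊕  13 = 114
byte 6: 220 ⊕ 252 =  32
byte 7: 143 ⊕ 251 = 116
byte 8:  24 ⊕ 112 = 104
byte 9: 111 ⊕  10 = 101
byte 10:  78 ⊕ 110 =  32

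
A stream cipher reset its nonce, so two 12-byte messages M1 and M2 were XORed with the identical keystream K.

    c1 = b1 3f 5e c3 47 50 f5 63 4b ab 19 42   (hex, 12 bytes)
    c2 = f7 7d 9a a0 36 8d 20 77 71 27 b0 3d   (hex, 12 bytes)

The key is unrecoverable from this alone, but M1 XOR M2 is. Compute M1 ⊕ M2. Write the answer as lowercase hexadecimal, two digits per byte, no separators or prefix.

c1 ⊕ c2 = (M1 ⊕ K) ⊕ (M2 ⊕ K) = M1 ⊕ M2 — the shared key cancels under XOR.
177 ^ 247 =  70
 63 ^ 125 =  66
 94 ^ 154 = 196
195 ^ 160 =  99
 71 ^  54 = 113
 80 ^ 141 = 221
245 ^  32 = 213
 99 ^ 119 =  20
 75 ^ 113 =  58
171 ^  39 = 140
 25 ^ 176 = 169
 66 ^  61 = 127

4642c46371ddd5143a8ca97f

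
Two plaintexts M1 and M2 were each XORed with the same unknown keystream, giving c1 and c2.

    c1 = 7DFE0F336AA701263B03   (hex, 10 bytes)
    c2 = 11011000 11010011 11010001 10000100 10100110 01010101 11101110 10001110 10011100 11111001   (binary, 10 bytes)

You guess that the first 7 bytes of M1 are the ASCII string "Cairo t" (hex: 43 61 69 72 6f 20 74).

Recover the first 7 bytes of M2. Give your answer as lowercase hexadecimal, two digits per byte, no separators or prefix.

First, c1 ⊕ c2 = (M1 ⊕ K) ⊕ (M2 ⊕ K) = M1 ⊕ M2, so the key drops out. Then M2 = (M1 ⊕ M2) ⊕ M1 over the first 7 bytes.
byte 0: (7d XOR d8) XOR 43 = a5 XOR 43 = e6
byte 1: (fe XOR d3) XOR 61 = 2d XOR 61 = 4c
byte 2: (0f XOR d1) XOR 69 = de XOR 69 = b7
byte 3: (33 XOR 84) XOR 72 = b7 XOR 72 = c5
byte 4: (6a XOR a6) XOR 6f = cc XOR 6f = a3
byte 5: (a7 XOR 55) XOR 20 = f2 XOR 20 = d2
byte 6: (01 XOR ee) XOR 74 = ef XOR 74 = 9b

e64cb7c5a3d29b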